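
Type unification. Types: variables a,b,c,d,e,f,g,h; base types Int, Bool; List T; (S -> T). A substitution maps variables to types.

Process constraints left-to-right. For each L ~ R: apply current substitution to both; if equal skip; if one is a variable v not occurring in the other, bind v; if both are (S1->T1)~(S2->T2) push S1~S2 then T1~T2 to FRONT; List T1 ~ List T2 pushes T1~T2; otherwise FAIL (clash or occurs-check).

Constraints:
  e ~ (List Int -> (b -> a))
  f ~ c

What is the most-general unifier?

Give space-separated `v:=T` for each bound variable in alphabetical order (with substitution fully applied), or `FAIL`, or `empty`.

Answer: e:=(List Int -> (b -> a)) f:=c

Derivation:
step 1: unify e ~ (List Int -> (b -> a))  [subst: {-} | 1 pending]
  bind e := (List Int -> (b -> a))
step 2: unify f ~ c  [subst: {e:=(List Int -> (b -> a))} | 0 pending]
  bind f := c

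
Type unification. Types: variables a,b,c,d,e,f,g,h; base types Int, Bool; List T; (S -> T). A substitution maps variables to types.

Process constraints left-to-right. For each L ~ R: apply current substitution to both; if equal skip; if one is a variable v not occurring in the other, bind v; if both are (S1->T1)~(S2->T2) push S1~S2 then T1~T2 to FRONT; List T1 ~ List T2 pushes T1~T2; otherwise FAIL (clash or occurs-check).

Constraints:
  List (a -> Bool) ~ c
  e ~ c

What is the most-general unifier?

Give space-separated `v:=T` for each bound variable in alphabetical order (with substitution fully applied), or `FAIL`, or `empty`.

Answer: c:=List (a -> Bool) e:=List (a -> Bool)

Derivation:
step 1: unify List (a -> Bool) ~ c  [subst: {-} | 1 pending]
  bind c := List (a -> Bool)
step 2: unify e ~ List (a -> Bool)  [subst: {c:=List (a -> Bool)} | 0 pending]
  bind e := List (a -> Bool)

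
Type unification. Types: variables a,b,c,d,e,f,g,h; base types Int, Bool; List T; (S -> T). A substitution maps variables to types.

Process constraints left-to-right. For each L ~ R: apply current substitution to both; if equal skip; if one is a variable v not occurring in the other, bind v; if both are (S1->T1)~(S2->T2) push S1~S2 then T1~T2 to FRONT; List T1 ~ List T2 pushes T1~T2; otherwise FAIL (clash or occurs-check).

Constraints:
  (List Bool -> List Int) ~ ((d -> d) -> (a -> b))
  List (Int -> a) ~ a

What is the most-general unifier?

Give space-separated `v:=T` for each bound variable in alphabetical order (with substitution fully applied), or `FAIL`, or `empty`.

step 1: unify (List Bool -> List Int) ~ ((d -> d) -> (a -> b))  [subst: {-} | 1 pending]
  -> decompose arrow: push List Bool~(d -> d), List Int~(a -> b)
step 2: unify List Bool ~ (d -> d)  [subst: {-} | 2 pending]
  clash: List Bool vs (d -> d)

Answer: FAIL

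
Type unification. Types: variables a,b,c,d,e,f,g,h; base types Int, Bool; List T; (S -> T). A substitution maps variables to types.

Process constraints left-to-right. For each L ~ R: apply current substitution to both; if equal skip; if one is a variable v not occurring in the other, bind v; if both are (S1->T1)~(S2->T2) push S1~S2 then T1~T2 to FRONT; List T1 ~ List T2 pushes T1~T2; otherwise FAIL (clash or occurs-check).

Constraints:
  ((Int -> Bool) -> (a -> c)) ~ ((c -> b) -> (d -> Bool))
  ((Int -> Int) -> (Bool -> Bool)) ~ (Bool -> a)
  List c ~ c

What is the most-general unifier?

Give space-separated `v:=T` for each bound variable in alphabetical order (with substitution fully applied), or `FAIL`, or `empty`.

step 1: unify ((Int -> Bool) -> (a -> c)) ~ ((c -> b) -> (d -> Bool))  [subst: {-} | 2 pending]
  -> decompose arrow: push (Int -> Bool)~(c -> b), (a -> c)~(d -> Bool)
step 2: unify (Int -> Bool) ~ (c -> b)  [subst: {-} | 3 pending]
  -> decompose arrow: push Int~c, Bool~b
step 3: unify Int ~ c  [subst: {-} | 4 pending]
  bind c := Int
step 4: unify Bool ~ b  [subst: {c:=Int} | 3 pending]
  bind b := Bool
step 5: unify (a -> Int) ~ (d -> Bool)  [subst: {c:=Int, b:=Bool} | 2 pending]
  -> decompose arrow: push a~d, Int~Bool
step 6: unify a ~ d  [subst: {c:=Int, b:=Bool} | 3 pending]
  bind a := d
step 7: unify Int ~ Bool  [subst: {c:=Int, b:=Bool, a:=d} | 2 pending]
  clash: Int vs Bool

Answer: FAIL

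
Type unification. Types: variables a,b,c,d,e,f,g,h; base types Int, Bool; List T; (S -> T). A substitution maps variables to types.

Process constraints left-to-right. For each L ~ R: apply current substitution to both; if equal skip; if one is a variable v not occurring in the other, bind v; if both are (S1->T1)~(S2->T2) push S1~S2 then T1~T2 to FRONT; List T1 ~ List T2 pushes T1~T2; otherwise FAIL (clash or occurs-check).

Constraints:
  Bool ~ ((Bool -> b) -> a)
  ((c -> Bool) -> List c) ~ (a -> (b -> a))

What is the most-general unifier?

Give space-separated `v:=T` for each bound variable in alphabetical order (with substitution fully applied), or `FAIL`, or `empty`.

Answer: FAIL

Derivation:
step 1: unify Bool ~ ((Bool -> b) -> a)  [subst: {-} | 1 pending]
  clash: Bool vs ((Bool -> b) -> a)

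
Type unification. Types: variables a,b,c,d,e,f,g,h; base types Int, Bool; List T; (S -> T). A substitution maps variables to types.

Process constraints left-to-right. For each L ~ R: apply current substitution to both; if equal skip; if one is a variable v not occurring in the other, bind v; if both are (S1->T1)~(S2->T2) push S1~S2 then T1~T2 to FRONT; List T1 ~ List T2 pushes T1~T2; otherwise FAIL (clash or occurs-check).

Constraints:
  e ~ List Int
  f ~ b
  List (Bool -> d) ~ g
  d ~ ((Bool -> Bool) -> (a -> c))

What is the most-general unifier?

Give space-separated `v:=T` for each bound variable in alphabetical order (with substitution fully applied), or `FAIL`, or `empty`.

step 1: unify e ~ List Int  [subst: {-} | 3 pending]
  bind e := List Int
step 2: unify f ~ b  [subst: {e:=List Int} | 2 pending]
  bind f := b
step 3: unify List (Bool -> d) ~ g  [subst: {e:=List Int, f:=b} | 1 pending]
  bind g := List (Bool -> d)
step 4: unify d ~ ((Bool -> Bool) -> (a -> c))  [subst: {e:=List Int, f:=b, g:=List (Bool -> d)} | 0 pending]
  bind d := ((Bool -> Bool) -> (a -> c))

Answer: d:=((Bool -> Bool) -> (a -> c)) e:=List Int f:=b g:=List (Bool -> ((Bool -> Bool) -> (a -> c)))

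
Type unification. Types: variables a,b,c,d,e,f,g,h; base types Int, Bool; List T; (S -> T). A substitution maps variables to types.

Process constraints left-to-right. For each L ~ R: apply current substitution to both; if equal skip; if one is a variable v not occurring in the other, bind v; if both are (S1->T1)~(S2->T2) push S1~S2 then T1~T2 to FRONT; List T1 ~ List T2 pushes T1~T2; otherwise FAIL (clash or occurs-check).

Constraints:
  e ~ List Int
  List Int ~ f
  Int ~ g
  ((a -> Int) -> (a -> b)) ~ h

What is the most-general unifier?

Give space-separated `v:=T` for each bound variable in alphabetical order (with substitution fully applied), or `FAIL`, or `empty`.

Answer: e:=List Int f:=List Int g:=Int h:=((a -> Int) -> (a -> b))

Derivation:
step 1: unify e ~ List Int  [subst: {-} | 3 pending]
  bind e := List Int
step 2: unify List Int ~ f  [subst: {e:=List Int} | 2 pending]
  bind f := List Int
step 3: unify Int ~ g  [subst: {e:=List Int, f:=List Int} | 1 pending]
  bind g := Int
step 4: unify ((a -> Int) -> (a -> b)) ~ h  [subst: {e:=List Int, f:=List Int, g:=Int} | 0 pending]
  bind h := ((a -> Int) -> (a -> b))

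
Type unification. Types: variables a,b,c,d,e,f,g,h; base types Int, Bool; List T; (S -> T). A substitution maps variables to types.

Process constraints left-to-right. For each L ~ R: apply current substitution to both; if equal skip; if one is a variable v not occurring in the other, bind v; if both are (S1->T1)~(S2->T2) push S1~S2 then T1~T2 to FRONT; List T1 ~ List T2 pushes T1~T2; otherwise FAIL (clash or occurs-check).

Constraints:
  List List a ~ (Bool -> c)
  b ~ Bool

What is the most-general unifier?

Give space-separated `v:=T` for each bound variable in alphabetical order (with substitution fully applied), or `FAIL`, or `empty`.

Answer: FAIL

Derivation:
step 1: unify List List a ~ (Bool -> c)  [subst: {-} | 1 pending]
  clash: List List a vs (Bool -> c)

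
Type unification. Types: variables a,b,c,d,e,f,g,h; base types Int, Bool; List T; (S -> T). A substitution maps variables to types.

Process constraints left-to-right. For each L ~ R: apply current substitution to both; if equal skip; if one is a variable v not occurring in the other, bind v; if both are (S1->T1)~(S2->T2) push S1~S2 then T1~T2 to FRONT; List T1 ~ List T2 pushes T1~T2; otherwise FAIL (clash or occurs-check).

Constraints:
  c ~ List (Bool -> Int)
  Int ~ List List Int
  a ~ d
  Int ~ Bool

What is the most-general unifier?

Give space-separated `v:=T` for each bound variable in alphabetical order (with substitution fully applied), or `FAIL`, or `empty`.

step 1: unify c ~ List (Bool -> Int)  [subst: {-} | 3 pending]
  bind c := List (Bool -> Int)
step 2: unify Int ~ List List Int  [subst: {c:=List (Bool -> Int)} | 2 pending]
  clash: Int vs List List Int

Answer: FAIL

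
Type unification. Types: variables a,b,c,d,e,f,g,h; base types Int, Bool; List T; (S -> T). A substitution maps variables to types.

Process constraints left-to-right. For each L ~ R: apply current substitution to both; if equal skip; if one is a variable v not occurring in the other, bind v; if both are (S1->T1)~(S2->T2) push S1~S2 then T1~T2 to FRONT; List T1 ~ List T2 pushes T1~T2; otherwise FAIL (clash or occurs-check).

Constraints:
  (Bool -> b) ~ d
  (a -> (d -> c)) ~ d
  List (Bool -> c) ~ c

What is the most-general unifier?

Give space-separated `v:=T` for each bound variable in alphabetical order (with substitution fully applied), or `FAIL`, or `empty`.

step 1: unify (Bool -> b) ~ d  [subst: {-} | 2 pending]
  bind d := (Bool -> b)
step 2: unify (a -> ((Bool -> b) -> c)) ~ (Bool -> b)  [subst: {d:=(Bool -> b)} | 1 pending]
  -> decompose arrow: push a~Bool, ((Bool -> b) -> c)~b
step 3: unify a ~ Bool  [subst: {d:=(Bool -> b)} | 2 pending]
  bind a := Bool
step 4: unify ((Bool -> b) -> c) ~ b  [subst: {d:=(Bool -> b), a:=Bool} | 1 pending]
  occurs-check fail

Answer: FAIL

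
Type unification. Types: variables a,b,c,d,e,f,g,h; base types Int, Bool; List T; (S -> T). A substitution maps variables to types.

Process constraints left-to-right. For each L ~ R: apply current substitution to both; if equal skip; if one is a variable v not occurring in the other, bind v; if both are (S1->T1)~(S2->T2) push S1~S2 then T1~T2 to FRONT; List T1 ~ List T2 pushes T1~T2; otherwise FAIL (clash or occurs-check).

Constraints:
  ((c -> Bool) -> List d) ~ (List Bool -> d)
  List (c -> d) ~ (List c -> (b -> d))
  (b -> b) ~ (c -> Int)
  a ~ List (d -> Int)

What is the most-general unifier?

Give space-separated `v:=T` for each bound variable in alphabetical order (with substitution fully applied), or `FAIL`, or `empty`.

step 1: unify ((c -> Bool) -> List d) ~ (List Bool -> d)  [subst: {-} | 3 pending]
  -> decompose arrow: push (c -> Bool)~List Bool, List d~d
step 2: unify (c -> Bool) ~ List Bool  [subst: {-} | 4 pending]
  clash: (c -> Bool) vs List Bool

Answer: FAIL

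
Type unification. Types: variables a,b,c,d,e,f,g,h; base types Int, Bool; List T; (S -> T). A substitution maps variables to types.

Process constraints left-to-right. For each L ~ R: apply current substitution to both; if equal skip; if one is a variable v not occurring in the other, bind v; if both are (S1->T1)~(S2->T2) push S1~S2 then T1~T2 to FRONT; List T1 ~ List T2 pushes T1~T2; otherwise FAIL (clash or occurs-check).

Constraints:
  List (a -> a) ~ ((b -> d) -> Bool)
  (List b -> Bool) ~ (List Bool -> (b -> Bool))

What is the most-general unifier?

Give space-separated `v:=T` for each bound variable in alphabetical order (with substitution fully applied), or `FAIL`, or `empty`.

step 1: unify List (a -> a) ~ ((b -> d) -> Bool)  [subst: {-} | 1 pending]
  clash: List (a -> a) vs ((b -> d) -> Bool)

Answer: FAIL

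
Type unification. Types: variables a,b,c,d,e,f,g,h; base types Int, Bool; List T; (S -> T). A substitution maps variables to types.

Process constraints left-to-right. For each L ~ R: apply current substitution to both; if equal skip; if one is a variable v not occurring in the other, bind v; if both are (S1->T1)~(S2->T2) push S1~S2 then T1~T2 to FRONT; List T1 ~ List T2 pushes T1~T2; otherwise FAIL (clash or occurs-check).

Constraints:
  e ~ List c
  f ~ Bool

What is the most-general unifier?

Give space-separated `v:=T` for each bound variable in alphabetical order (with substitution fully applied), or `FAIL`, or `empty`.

step 1: unify e ~ List c  [subst: {-} | 1 pending]
  bind e := List c
step 2: unify f ~ Bool  [subst: {e:=List c} | 0 pending]
  bind f := Bool

Answer: e:=List c f:=Bool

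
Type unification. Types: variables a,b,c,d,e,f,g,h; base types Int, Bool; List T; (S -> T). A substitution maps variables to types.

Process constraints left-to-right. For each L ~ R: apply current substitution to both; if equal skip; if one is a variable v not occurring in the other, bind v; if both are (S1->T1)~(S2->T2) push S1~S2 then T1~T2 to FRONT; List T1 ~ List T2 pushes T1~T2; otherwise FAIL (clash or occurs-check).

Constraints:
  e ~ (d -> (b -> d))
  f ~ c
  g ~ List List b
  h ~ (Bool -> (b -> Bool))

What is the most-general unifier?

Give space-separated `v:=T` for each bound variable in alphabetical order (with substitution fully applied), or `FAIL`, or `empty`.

step 1: unify e ~ (d -> (b -> d))  [subst: {-} | 3 pending]
  bind e := (d -> (b -> d))
step 2: unify f ~ c  [subst: {e:=(d -> (b -> d))} | 2 pending]
  bind f := c
step 3: unify g ~ List List b  [subst: {e:=(d -> (b -> d)), f:=c} | 1 pending]
  bind g := List List b
step 4: unify h ~ (Bool -> (b -> Bool))  [subst: {e:=(d -> (b -> d)), f:=c, g:=List List b} | 0 pending]
  bind h := (Bool -> (b -> Bool))

Answer: e:=(d -> (b -> d)) f:=c g:=List List b h:=(Bool -> (b -> Bool))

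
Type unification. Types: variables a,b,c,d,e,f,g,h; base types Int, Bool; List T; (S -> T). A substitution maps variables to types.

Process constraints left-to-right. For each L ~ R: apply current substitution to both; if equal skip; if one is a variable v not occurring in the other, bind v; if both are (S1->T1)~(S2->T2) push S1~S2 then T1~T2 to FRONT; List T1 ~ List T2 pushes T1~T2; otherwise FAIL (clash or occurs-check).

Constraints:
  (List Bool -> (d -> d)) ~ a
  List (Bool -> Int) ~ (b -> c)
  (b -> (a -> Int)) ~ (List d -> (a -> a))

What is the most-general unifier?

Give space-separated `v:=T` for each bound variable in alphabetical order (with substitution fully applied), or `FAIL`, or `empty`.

Answer: FAIL

Derivation:
step 1: unify (List Bool -> (d -> d)) ~ a  [subst: {-} | 2 pending]
  bind a := (List Bool -> (d -> d))
step 2: unify List (Bool -> Int) ~ (b -> c)  [subst: {a:=(List Bool -> (d -> d))} | 1 pending]
  clash: List (Bool -> Int) vs (b -> c)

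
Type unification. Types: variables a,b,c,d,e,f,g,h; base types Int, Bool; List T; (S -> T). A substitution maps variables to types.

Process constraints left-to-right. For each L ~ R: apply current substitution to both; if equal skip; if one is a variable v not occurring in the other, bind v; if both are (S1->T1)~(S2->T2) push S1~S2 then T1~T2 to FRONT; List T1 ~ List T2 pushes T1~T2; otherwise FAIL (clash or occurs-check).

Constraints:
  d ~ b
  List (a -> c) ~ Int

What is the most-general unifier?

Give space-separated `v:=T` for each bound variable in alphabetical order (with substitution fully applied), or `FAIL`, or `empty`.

step 1: unify d ~ b  [subst: {-} | 1 pending]
  bind d := b
step 2: unify List (a -> c) ~ Int  [subst: {d:=b} | 0 pending]
  clash: List (a -> c) vs Int

Answer: FAIL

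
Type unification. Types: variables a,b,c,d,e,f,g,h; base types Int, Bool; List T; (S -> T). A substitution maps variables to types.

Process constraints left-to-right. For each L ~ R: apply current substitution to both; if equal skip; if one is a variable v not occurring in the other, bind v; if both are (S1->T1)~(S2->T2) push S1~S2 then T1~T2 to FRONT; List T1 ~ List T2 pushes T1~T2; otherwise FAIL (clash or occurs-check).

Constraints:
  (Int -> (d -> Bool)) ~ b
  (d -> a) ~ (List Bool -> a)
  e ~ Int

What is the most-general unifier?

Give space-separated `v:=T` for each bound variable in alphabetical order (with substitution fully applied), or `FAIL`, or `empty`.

step 1: unify (Int -> (d -> Bool)) ~ b  [subst: {-} | 2 pending]
  bind b := (Int -> (d -> Bool))
step 2: unify (d -> a) ~ (List Bool -> a)  [subst: {b:=(Int -> (d -> Bool))} | 1 pending]
  -> decompose arrow: push d~List Bool, a~a
step 3: unify d ~ List Bool  [subst: {b:=(Int -> (d -> Bool))} | 2 pending]
  bind d := List Bool
step 4: unify a ~ a  [subst: {b:=(Int -> (d -> Bool)), d:=List Bool} | 1 pending]
  -> identical, skip
step 5: unify e ~ Int  [subst: {b:=(Int -> (d -> Bool)), d:=List Bool} | 0 pending]
  bind e := Int

Answer: b:=(Int -> (List Bool -> Bool)) d:=List Bool e:=Int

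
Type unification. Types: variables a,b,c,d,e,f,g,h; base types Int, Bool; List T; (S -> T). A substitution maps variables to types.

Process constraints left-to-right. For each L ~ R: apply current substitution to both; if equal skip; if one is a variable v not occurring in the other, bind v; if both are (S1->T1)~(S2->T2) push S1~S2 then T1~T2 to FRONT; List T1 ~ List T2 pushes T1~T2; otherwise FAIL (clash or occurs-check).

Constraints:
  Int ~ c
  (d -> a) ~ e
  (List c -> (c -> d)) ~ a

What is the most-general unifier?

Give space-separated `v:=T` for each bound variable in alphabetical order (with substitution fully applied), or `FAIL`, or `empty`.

Answer: a:=(List Int -> (Int -> d)) c:=Int e:=(d -> (List Int -> (Int -> d)))

Derivation:
step 1: unify Int ~ c  [subst: {-} | 2 pending]
  bind c := Int
step 2: unify (d -> a) ~ e  [subst: {c:=Int} | 1 pending]
  bind e := (d -> a)
step 3: unify (List Int -> (Int -> d)) ~ a  [subst: {c:=Int, e:=(d -> a)} | 0 pending]
  bind a := (List Int -> (Int -> d))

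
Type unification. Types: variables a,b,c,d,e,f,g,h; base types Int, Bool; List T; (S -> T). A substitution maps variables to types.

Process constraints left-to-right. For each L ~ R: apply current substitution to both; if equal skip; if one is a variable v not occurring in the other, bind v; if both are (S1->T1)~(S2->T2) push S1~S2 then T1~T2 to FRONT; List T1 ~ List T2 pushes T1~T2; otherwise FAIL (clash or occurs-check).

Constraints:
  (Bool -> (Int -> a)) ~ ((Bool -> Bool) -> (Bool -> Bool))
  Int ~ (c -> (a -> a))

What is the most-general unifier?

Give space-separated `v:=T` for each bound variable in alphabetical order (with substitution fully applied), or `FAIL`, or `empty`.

step 1: unify (Bool -> (Int -> a)) ~ ((Bool -> Bool) -> (Bool -> Bool))  [subst: {-} | 1 pending]
  -> decompose arrow: push Bool~(Bool -> Bool), (Int -> a)~(Bool -> Bool)
step 2: unify Bool ~ (Bool -> Bool)  [subst: {-} | 2 pending]
  clash: Bool vs (Bool -> Bool)

Answer: FAIL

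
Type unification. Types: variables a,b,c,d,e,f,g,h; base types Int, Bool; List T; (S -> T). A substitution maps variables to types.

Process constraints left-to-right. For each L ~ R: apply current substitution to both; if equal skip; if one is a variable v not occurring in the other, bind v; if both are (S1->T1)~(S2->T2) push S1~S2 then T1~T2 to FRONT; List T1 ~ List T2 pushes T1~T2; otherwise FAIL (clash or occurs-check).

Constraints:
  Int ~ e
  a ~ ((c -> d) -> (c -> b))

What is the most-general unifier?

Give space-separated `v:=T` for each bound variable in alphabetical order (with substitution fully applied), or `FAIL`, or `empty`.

Answer: a:=((c -> d) -> (c -> b)) e:=Int

Derivation:
step 1: unify Int ~ e  [subst: {-} | 1 pending]
  bind e := Int
step 2: unify a ~ ((c -> d) -> (c -> b))  [subst: {e:=Int} | 0 pending]
  bind a := ((c -> d) -> (c -> b))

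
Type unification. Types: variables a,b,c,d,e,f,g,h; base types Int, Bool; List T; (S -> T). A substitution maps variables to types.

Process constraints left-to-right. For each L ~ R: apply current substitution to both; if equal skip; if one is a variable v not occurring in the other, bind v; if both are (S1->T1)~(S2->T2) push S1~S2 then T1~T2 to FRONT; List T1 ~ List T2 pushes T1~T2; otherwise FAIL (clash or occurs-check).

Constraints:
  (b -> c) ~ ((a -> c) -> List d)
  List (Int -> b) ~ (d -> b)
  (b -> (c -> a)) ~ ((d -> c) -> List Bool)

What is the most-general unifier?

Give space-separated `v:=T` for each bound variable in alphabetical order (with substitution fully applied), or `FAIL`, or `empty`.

step 1: unify (b -> c) ~ ((a -> c) -> List d)  [subst: {-} | 2 pending]
  -> decompose arrow: push b~(a -> c), c~List d
step 2: unify b ~ (a -> c)  [subst: {-} | 3 pending]
  bind b := (a -> c)
step 3: unify c ~ List d  [subst: {b:=(a -> c)} | 2 pending]
  bind c := List d
step 4: unify List (Int -> (a -> List d)) ~ (d -> (a -> List d))  [subst: {b:=(a -> c), c:=List d} | 1 pending]
  clash: List (Int -> (a -> List d)) vs (d -> (a -> List d))

Answer: FAIL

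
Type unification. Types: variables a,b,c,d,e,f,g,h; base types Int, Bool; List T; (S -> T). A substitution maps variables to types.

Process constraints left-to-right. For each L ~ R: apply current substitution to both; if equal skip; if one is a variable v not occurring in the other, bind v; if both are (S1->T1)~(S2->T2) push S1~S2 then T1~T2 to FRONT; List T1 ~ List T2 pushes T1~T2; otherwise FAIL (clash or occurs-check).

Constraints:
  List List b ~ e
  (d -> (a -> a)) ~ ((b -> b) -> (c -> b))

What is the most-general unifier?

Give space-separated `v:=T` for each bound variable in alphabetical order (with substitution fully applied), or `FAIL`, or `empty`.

step 1: unify List List b ~ e  [subst: {-} | 1 pending]
  bind e := List List b
step 2: unify (d -> (a -> a)) ~ ((b -> b) -> (c -> b))  [subst: {e:=List List b} | 0 pending]
  -> decompose arrow: push d~(b -> b), (a -> a)~(c -> b)
step 3: unify d ~ (b -> b)  [subst: {e:=List List b} | 1 pending]
  bind d := (b -> b)
step 4: unify (a -> a) ~ (c -> b)  [subst: {e:=List List b, d:=(b -> b)} | 0 pending]
  -> decompose arrow: push a~c, a~b
step 5: unify a ~ c  [subst: {e:=List List b, d:=(b -> b)} | 1 pending]
  bind a := c
step 6: unify c ~ b  [subst: {e:=List List b, d:=(b -> b), a:=c} | 0 pending]
  bind c := b

Answer: a:=b c:=b d:=(b -> b) e:=List List b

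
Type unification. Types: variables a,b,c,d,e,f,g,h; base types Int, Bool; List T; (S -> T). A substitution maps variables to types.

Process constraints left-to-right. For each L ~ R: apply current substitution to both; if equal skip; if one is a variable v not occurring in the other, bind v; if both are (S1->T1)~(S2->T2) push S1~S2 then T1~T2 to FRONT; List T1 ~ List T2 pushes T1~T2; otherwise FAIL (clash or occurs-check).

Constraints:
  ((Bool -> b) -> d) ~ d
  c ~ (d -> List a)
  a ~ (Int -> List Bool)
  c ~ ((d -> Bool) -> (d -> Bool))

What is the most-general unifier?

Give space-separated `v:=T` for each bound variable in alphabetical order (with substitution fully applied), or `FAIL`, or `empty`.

Answer: FAIL

Derivation:
step 1: unify ((Bool -> b) -> d) ~ d  [subst: {-} | 3 pending]
  occurs-check fail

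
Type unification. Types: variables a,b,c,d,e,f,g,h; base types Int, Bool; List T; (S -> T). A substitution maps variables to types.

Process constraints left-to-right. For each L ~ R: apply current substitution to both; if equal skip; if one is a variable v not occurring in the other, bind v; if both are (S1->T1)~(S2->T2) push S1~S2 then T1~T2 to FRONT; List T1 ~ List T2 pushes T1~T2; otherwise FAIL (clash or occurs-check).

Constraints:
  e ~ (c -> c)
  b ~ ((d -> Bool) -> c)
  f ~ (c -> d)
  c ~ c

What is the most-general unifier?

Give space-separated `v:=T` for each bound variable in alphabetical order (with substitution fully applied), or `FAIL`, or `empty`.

step 1: unify e ~ (c -> c)  [subst: {-} | 3 pending]
  bind e := (c -> c)
step 2: unify b ~ ((d -> Bool) -> c)  [subst: {e:=(c -> c)} | 2 pending]
  bind b := ((d -> Bool) -> c)
step 3: unify f ~ (c -> d)  [subst: {e:=(c -> c), b:=((d -> Bool) -> c)} | 1 pending]
  bind f := (c -> d)
step 4: unify c ~ c  [subst: {e:=(c -> c), b:=((d -> Bool) -> c), f:=(c -> d)} | 0 pending]
  -> identical, skip

Answer: b:=((d -> Bool) -> c) e:=(c -> c) f:=(c -> d)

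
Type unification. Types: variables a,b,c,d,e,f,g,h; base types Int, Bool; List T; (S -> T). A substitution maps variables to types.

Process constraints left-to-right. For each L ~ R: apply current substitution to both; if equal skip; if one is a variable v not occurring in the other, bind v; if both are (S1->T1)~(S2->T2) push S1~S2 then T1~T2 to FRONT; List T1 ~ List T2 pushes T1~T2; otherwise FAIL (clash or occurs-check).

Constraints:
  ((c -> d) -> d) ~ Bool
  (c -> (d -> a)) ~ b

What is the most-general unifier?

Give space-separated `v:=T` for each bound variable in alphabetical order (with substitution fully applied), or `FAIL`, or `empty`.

Answer: FAIL

Derivation:
step 1: unify ((c -> d) -> d) ~ Bool  [subst: {-} | 1 pending]
  clash: ((c -> d) -> d) vs Bool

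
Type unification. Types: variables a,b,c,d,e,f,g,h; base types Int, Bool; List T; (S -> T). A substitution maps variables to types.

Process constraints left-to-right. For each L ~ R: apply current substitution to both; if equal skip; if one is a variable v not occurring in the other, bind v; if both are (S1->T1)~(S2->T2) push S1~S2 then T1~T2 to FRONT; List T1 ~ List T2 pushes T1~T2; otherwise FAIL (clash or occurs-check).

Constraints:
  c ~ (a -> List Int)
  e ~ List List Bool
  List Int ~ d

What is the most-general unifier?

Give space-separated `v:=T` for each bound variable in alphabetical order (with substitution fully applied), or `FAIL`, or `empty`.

Answer: c:=(a -> List Int) d:=List Int e:=List List Bool

Derivation:
step 1: unify c ~ (a -> List Int)  [subst: {-} | 2 pending]
  bind c := (a -> List Int)
step 2: unify e ~ List List Bool  [subst: {c:=(a -> List Int)} | 1 pending]
  bind e := List List Bool
step 3: unify List Int ~ d  [subst: {c:=(a -> List Int), e:=List List Bool} | 0 pending]
  bind d := List Int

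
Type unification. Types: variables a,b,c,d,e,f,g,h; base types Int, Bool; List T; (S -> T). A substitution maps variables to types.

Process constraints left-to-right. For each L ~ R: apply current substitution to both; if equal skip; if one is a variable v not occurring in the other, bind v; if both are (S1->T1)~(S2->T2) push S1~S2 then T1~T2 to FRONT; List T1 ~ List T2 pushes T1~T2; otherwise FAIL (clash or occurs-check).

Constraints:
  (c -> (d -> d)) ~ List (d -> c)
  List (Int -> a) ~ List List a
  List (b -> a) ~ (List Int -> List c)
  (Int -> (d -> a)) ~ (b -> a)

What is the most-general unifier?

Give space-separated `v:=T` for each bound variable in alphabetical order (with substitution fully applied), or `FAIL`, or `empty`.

step 1: unify (c -> (d -> d)) ~ List (d -> c)  [subst: {-} | 3 pending]
  clash: (c -> (d -> d)) vs List (d -> c)

Answer: FAIL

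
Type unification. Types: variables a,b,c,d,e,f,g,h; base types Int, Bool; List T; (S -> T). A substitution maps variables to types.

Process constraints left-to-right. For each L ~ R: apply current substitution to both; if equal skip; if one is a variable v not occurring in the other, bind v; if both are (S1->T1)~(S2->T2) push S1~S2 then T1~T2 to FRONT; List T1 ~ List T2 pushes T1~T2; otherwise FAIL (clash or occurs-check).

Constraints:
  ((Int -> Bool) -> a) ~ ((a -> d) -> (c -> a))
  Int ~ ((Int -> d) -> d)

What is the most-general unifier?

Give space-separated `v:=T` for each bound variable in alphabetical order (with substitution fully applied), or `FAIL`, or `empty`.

step 1: unify ((Int -> Bool) -> a) ~ ((a -> d) -> (c -> a))  [subst: {-} | 1 pending]
  -> decompose arrow: push (Int -> Bool)~(a -> d), a~(c -> a)
step 2: unify (Int -> Bool) ~ (a -> d)  [subst: {-} | 2 pending]
  -> decompose arrow: push Int~a, Bool~d
step 3: unify Int ~ a  [subst: {-} | 3 pending]
  bind a := Int
step 4: unify Bool ~ d  [subst: {a:=Int} | 2 pending]
  bind d := Bool
step 5: unify Int ~ (c -> Int)  [subst: {a:=Int, d:=Bool} | 1 pending]
  clash: Int vs (c -> Int)

Answer: FAIL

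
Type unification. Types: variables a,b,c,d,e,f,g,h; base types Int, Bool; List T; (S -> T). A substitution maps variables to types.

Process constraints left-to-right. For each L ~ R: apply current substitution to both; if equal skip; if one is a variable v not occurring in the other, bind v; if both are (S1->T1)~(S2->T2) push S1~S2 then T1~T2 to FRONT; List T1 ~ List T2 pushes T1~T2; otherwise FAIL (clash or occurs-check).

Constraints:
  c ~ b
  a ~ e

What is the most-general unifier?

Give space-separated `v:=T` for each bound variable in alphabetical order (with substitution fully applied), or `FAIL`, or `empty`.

Answer: a:=e c:=b

Derivation:
step 1: unify c ~ b  [subst: {-} | 1 pending]
  bind c := b
step 2: unify a ~ e  [subst: {c:=b} | 0 pending]
  bind a := e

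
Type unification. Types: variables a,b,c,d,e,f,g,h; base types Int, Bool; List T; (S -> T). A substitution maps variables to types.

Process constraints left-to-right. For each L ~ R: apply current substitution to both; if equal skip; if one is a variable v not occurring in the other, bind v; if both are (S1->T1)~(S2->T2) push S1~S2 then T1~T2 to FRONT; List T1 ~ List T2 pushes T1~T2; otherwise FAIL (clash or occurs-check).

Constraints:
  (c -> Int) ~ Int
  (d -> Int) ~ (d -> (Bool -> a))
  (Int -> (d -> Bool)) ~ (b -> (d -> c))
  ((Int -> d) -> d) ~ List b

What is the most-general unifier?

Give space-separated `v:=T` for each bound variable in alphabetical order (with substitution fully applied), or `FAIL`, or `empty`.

step 1: unify (c -> Int) ~ Int  [subst: {-} | 3 pending]
  clash: (c -> Int) vs Int

Answer: FAIL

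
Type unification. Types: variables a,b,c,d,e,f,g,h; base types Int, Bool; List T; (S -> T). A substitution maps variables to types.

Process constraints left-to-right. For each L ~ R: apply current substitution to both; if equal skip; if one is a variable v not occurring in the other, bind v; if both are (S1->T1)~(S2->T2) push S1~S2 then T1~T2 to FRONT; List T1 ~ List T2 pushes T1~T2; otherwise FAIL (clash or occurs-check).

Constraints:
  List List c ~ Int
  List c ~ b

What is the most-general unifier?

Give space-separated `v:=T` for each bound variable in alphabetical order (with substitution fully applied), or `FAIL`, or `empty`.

step 1: unify List List c ~ Int  [subst: {-} | 1 pending]
  clash: List List c vs Int

Answer: FAIL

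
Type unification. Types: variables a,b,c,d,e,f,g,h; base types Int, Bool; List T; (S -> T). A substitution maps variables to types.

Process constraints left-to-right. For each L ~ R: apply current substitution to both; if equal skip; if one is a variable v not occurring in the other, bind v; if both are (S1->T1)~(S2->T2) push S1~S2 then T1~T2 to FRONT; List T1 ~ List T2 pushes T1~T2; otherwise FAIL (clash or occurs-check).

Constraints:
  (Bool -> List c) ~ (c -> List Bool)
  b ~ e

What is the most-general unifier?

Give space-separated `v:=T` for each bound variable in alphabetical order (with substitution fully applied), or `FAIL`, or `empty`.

Answer: b:=e c:=Bool

Derivation:
step 1: unify (Bool -> List c) ~ (c -> List Bool)  [subst: {-} | 1 pending]
  -> decompose arrow: push Bool~c, List c~List Bool
step 2: unify Bool ~ c  [subst: {-} | 2 pending]
  bind c := Bool
step 3: unify List Bool ~ List Bool  [subst: {c:=Bool} | 1 pending]
  -> identical, skip
step 4: unify b ~ e  [subst: {c:=Bool} | 0 pending]
  bind b := e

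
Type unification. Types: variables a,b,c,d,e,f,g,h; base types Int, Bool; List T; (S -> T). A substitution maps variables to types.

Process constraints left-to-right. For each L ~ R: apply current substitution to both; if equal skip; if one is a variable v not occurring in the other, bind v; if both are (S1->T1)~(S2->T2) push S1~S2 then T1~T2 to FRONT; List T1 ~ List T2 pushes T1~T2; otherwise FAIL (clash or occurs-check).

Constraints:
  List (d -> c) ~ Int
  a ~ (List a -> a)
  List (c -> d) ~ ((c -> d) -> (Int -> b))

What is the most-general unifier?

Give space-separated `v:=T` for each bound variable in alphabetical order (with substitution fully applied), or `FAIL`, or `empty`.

step 1: unify List (d -> c) ~ Int  [subst: {-} | 2 pending]
  clash: List (d -> c) vs Int

Answer: FAIL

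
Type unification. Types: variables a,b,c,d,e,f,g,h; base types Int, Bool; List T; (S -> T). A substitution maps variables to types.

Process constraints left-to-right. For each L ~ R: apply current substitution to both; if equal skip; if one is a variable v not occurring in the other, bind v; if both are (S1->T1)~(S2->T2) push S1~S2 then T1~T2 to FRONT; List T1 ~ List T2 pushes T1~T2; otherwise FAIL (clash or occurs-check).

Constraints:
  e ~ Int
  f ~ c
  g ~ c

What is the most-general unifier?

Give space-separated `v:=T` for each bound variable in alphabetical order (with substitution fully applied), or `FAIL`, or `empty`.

Answer: e:=Int f:=c g:=c

Derivation:
step 1: unify e ~ Int  [subst: {-} | 2 pending]
  bind e := Int
step 2: unify f ~ c  [subst: {e:=Int} | 1 pending]
  bind f := c
step 3: unify g ~ c  [subst: {e:=Int, f:=c} | 0 pending]
  bind g := c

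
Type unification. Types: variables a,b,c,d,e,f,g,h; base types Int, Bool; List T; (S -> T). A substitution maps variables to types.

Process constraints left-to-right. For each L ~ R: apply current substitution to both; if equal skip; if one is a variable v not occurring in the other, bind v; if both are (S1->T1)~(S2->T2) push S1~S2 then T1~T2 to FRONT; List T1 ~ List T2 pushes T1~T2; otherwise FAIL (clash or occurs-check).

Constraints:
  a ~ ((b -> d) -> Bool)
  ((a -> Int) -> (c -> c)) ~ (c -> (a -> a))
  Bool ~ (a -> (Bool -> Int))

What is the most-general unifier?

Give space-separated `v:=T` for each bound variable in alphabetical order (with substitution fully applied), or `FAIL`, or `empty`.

step 1: unify a ~ ((b -> d) -> Bool)  [subst: {-} | 2 pending]
  bind a := ((b -> d) -> Bool)
step 2: unify ((((b -> d) -> Bool) -> Int) -> (c -> c)) ~ (c -> (((b -> d) -> Bool) -> ((b -> d) -> Bool)))  [subst: {a:=((b -> d) -> Bool)} | 1 pending]
  -> decompose arrow: push (((b -> d) -> Bool) -> Int)~c, (c -> c)~(((b -> d) -> Bool) -> ((b -> d) -> Bool))
step 3: unify (((b -> d) -> Bool) -> Int) ~ c  [subst: {a:=((b -> d) -> Bool)} | 2 pending]
  bind c := (((b -> d) -> Bool) -> Int)
step 4: unify ((((b -> d) -> Bool) -> Int) -> (((b -> d) -> Bool) -> Int)) ~ (((b -> d) -> Bool) -> ((b -> d) -> Bool))  [subst: {a:=((b -> d) -> Bool), c:=(((b -> d) -> Bool) -> Int)} | 1 pending]
  -> decompose arrow: push (((b -> d) -> Bool) -> Int)~((b -> d) -> Bool), (((b -> d) -> Bool) -> Int)~((b -> d) -> Bool)
step 5: unify (((b -> d) -> Bool) -> Int) ~ ((b -> d) -> Bool)  [subst: {a:=((b -> d) -> Bool), c:=(((b -> d) -> Bool) -> Int)} | 2 pending]
  -> decompose arrow: push ((b -> d) -> Bool)~(b -> d), Int~Bool
step 6: unify ((b -> d) -> Bool) ~ (b -> d)  [subst: {a:=((b -> d) -> Bool), c:=(((b -> d) -> Bool) -> Int)} | 3 pending]
  -> decompose arrow: push (b -> d)~b, Bool~d
step 7: unify (b -> d) ~ b  [subst: {a:=((b -> d) -> Bool), c:=(((b -> d) -> Bool) -> Int)} | 4 pending]
  occurs-check fail

Answer: FAIL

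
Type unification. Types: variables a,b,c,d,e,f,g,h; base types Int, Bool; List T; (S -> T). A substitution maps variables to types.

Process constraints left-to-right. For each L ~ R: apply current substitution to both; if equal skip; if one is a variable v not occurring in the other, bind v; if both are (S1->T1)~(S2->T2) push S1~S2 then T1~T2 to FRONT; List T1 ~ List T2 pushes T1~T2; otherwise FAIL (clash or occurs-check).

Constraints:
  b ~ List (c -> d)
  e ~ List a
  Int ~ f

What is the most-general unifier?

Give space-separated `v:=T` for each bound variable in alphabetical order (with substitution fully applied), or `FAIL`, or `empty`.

step 1: unify b ~ List (c -> d)  [subst: {-} | 2 pending]
  bind b := List (c -> d)
step 2: unify e ~ List a  [subst: {b:=List (c -> d)} | 1 pending]
  bind e := List a
step 3: unify Int ~ f  [subst: {b:=List (c -> d), e:=List a} | 0 pending]
  bind f := Int

Answer: b:=List (c -> d) e:=List a f:=Int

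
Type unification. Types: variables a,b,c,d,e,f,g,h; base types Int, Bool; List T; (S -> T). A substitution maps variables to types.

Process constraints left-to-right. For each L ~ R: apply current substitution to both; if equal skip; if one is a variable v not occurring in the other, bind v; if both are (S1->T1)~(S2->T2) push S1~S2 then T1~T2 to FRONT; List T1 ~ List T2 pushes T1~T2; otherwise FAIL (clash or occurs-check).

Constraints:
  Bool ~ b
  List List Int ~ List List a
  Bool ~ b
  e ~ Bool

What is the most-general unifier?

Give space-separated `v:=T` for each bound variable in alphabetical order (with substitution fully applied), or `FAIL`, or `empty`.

step 1: unify Bool ~ b  [subst: {-} | 3 pending]
  bind b := Bool
step 2: unify List List Int ~ List List a  [subst: {b:=Bool} | 2 pending]
  -> decompose List: push List Int~List a
step 3: unify List Int ~ List a  [subst: {b:=Bool} | 2 pending]
  -> decompose List: push Int~a
step 4: unify Int ~ a  [subst: {b:=Bool} | 2 pending]
  bind a := Int
step 5: unify Bool ~ Bool  [subst: {b:=Bool, a:=Int} | 1 pending]
  -> identical, skip
step 6: unify e ~ Bool  [subst: {b:=Bool, a:=Int} | 0 pending]
  bind e := Bool

Answer: a:=Int b:=Bool e:=Bool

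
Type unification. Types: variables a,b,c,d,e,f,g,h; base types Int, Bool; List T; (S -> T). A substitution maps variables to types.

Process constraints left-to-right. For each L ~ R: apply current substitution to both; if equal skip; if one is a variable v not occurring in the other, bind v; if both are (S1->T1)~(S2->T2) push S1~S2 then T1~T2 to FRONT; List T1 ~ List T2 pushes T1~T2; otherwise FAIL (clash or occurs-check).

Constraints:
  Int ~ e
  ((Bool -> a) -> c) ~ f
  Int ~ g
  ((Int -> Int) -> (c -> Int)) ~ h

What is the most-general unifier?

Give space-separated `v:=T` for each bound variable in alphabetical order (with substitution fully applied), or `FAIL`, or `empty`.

step 1: unify Int ~ e  [subst: {-} | 3 pending]
  bind e := Int
step 2: unify ((Bool -> a) -> c) ~ f  [subst: {e:=Int} | 2 pending]
  bind f := ((Bool -> a) -> c)
step 3: unify Int ~ g  [subst: {e:=Int, f:=((Bool -> a) -> c)} | 1 pending]
  bind g := Int
step 4: unify ((Int -> Int) -> (c -> Int)) ~ h  [subst: {e:=Int, f:=((Bool -> a) -> c), g:=Int} | 0 pending]
  bind h := ((Int -> Int) -> (c -> Int))

Answer: e:=Int f:=((Bool -> a) -> c) g:=Int h:=((Int -> Int) -> (c -> Int))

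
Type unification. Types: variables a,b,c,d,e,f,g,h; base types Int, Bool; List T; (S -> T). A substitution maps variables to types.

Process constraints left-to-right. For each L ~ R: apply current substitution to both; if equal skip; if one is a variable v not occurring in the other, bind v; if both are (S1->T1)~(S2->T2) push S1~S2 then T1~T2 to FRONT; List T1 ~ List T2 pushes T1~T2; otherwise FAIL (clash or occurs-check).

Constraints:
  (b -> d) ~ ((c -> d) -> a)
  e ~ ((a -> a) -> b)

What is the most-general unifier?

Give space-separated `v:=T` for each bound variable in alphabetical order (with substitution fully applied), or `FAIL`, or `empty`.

step 1: unify (b -> d) ~ ((c -> d) -> a)  [subst: {-} | 1 pending]
  -> decompose arrow: push b~(c -> d), d~a
step 2: unify b ~ (c -> d)  [subst: {-} | 2 pending]
  bind b := (c -> d)
step 3: unify d ~ a  [subst: {b:=(c -> d)} | 1 pending]
  bind d := a
step 4: unify e ~ ((a -> a) -> (c -> a))  [subst: {b:=(c -> d), d:=a} | 0 pending]
  bind e := ((a -> a) -> (c -> a))

Answer: b:=(c -> a) d:=a e:=((a -> a) -> (c -> a))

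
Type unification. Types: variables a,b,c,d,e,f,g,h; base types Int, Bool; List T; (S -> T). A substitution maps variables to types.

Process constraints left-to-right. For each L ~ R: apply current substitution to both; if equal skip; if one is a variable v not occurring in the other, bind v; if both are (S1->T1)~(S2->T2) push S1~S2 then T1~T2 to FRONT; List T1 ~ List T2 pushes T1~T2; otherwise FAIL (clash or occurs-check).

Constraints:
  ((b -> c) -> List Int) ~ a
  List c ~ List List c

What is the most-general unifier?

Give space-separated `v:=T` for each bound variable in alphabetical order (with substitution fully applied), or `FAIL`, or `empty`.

step 1: unify ((b -> c) -> List Int) ~ a  [subst: {-} | 1 pending]
  bind a := ((b -> c) -> List Int)
step 2: unify List c ~ List List c  [subst: {a:=((b -> c) -> List Int)} | 0 pending]
  -> decompose List: push c~List c
step 3: unify c ~ List c  [subst: {a:=((b -> c) -> List Int)} | 0 pending]
  occurs-check fail: c in List c

Answer: FAIL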